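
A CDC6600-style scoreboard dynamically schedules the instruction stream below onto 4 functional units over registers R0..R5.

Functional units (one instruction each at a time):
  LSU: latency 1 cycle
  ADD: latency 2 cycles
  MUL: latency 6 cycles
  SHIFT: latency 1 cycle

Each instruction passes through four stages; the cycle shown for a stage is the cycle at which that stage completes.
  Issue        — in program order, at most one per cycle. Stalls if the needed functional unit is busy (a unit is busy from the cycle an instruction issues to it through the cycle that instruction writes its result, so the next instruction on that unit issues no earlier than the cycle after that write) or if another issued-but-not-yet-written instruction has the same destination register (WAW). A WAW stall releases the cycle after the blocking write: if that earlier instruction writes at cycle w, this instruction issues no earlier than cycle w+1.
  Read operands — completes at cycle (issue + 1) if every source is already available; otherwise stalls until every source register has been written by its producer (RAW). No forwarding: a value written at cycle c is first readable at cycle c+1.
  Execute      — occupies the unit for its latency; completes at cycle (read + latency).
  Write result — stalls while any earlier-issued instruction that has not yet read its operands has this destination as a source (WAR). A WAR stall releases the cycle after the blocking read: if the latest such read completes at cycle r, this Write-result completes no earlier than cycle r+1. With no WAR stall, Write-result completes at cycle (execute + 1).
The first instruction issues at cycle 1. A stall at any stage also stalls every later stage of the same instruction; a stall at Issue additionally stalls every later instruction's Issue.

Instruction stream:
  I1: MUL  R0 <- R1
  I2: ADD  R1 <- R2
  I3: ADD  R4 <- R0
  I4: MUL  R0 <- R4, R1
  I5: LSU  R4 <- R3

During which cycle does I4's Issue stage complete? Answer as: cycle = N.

I1  is:1  ro:2  ex:8  wr:9
I2  is:2  ro:3  ex:5  wr:6
I3  is:7  ro:10  ex:12  wr:13  — struct: ADD busy until I2 writes@6, RAW R0: wait I1 write@9
I4  is:10  ro:14  ex:20  wr:21  — struct: MUL busy until I1 writes@9, RAW R4: wait I3 write@13
I5  is:14  ro:15  ex:16  wr:17  — WAW R4: wait I3 write@13

cycle = 10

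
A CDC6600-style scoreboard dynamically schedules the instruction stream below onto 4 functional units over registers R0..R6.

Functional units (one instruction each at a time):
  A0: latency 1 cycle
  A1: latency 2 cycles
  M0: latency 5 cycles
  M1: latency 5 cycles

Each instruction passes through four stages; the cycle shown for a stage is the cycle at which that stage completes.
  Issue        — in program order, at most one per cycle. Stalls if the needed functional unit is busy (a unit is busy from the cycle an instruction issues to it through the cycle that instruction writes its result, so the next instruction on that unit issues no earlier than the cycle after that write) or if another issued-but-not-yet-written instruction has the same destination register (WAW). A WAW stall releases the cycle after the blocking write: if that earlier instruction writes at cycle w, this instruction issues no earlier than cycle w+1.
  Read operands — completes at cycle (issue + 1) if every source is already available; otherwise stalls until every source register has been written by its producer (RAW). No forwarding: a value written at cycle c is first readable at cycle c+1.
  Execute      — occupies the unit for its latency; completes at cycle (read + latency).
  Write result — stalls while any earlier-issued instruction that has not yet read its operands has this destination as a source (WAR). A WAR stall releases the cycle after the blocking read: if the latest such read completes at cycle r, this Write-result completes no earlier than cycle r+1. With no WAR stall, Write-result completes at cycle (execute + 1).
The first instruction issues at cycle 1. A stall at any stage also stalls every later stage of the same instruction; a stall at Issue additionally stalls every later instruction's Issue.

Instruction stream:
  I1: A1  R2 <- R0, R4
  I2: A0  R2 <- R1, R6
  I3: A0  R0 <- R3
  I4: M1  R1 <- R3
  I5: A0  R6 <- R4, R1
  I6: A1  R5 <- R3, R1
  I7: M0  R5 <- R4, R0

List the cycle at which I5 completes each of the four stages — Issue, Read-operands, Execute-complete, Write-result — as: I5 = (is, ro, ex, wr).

t=1  I1 issues→A1
t=2  I1 reads
t=4  I1 exec-done
t=5  I1 writes R2
t=6  I2 issues→A0
t=7  I2 reads
t=8  I2 exec-done
t=9  I2 writes R2
t=10  I3 issues→A0
t=11  I3 reads · I4 issues→M1
t=12  I3 exec-done · I4 reads
t=13  I3 writes R0
t=14  I5 issues→A0
t=15  I6 issues→A1
t=17  I4 exec-done
t=18  I4 writes R1
t=19  I5 reads · I6 reads
t=20  I5 exec-done
t=21  I5 writes R6 · I6 exec-done
t=22  I6 writes R5
t=23  I7 issues→M0
t=24  I7 reads
t=29  I7 exec-done
t=30  I7 writes R5

I5 = (14, 19, 20, 21)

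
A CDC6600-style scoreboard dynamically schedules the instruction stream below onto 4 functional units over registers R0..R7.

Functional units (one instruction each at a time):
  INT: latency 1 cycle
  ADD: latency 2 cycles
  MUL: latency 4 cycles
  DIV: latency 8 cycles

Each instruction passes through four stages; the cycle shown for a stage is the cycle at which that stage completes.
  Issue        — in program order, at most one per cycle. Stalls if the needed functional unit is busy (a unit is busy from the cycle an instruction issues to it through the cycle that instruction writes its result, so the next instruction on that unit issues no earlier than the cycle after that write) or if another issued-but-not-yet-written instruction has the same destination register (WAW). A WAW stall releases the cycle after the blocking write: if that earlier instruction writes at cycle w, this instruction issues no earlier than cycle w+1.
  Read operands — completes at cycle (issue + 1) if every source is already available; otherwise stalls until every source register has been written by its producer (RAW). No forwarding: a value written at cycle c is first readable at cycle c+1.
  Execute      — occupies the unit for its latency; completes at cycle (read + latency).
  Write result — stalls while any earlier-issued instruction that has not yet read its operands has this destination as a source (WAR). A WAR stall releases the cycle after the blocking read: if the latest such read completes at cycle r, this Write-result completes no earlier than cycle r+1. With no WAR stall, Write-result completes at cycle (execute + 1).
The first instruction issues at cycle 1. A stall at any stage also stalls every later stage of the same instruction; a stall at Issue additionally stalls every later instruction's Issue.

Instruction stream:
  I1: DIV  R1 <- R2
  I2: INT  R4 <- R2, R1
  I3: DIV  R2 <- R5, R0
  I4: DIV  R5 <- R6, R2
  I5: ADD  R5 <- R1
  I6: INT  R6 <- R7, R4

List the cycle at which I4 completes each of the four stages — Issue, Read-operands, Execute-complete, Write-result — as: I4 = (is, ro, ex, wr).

I4 = (23, 24, 32, 33)

I1 -> (1, 2, 10, 11)
I2 -> (2, 12, 13, 14)  // RAW R1: wait I1 write@11
I3 -> (12, 13, 21, 22)  // struct: DIV busy until I1 writes@11
I4 -> (23, 24, 32, 33)  // struct: DIV busy until I3 writes@22
I5 -> (34, 35, 37, 38)  // WAW R5: wait I4 write@33
I6 -> (35, 36, 37, 38)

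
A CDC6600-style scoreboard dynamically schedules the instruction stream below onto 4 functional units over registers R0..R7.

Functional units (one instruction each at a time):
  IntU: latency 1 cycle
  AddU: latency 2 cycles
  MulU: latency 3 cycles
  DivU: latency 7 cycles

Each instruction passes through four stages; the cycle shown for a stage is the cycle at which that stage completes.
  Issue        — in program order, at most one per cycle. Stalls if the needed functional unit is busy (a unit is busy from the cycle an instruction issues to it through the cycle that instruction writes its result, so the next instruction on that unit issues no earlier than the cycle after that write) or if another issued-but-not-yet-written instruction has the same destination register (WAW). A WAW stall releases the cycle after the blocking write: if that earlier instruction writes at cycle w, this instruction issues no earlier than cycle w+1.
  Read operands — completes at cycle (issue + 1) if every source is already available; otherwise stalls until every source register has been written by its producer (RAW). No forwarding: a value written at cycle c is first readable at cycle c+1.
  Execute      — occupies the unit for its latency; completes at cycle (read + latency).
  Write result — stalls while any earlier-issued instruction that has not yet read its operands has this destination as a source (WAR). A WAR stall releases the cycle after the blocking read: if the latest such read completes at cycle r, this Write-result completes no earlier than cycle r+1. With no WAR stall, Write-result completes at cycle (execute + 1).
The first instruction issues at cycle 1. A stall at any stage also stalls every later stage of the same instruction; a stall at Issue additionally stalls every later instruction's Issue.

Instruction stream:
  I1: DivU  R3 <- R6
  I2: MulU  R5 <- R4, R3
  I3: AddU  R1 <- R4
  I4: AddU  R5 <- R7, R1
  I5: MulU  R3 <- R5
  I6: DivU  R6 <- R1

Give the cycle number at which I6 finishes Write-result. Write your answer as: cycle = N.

cycle 1: I1 dispatched to DivU
cycle 2: I1 operands ready | I2 dispatched to MulU
cycle 3: I3 dispatched to AddU
cycle 4: I3 operands ready
cycle 6: I3 complete
cycle 7: R1←I3
cycle 9: I1 complete
cycle 10: R3←I1
cycle 11: I2 operands ready
cycle 14: I2 complete
cycle 15: R5←I2
cycle 16: I4 dispatched to AddU
cycle 17: I4 operands ready | I5 dispatched to MulU
cycle 18: I6 dispatched to DivU
cycle 19: I4 complete | I6 operands ready
cycle 20: R5←I4
cycle 21: I5 operands ready
cycle 24: I5 complete
cycle 25: R3←I5
cycle 26: I6 complete
cycle 27: R6←I6

cycle = 27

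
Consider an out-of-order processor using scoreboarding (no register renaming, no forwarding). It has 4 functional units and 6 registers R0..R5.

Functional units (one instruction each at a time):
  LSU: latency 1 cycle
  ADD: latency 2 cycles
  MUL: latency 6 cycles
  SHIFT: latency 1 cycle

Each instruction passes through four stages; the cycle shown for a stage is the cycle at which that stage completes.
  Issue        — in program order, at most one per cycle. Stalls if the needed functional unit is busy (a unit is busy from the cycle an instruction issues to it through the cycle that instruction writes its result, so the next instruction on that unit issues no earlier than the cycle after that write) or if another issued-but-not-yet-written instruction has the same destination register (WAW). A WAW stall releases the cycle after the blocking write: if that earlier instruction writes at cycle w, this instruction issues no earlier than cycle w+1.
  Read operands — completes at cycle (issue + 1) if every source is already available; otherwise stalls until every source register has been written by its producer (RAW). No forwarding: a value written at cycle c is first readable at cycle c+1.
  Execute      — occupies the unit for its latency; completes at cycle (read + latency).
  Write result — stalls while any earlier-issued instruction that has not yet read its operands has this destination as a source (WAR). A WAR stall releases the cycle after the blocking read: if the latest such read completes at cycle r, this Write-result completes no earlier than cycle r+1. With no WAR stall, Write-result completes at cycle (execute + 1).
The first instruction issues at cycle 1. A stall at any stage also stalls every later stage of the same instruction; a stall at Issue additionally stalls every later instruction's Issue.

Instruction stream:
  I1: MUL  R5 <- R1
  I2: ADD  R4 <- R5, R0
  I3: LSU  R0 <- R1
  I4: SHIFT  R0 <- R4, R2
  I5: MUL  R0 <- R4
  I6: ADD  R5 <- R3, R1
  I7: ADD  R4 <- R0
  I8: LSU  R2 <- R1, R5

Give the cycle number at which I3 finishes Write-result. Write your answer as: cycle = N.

t=1  I1 issues→MUL
t=2  I1 reads · I2 issues→ADD
t=3  I3 issues→LSU
t=4  I3 reads
t=5  I3 exec-done
t=8  I1 exec-done
t=9  I1 writes R5
t=10  I2 reads
t=11  I3 writes R0
t=12  I2 exec-done · I4 issues→SHIFT
t=13  I2 writes R4
t=14  I4 reads
t=15  I4 exec-done
t=16  I4 writes R0
t=17  I5 issues→MUL
t=18  I5 reads · I6 issues→ADD
t=19  I6 reads
t=21  I6 exec-done
t=22  I6 writes R5
t=23  I7 issues→ADD
t=24  I5 exec-done · I8 issues→LSU
t=25  I5 writes R0 · I8 reads
t=26  I7 reads · I8 exec-done
t=27  I8 writes R2
t=28  I7 exec-done
t=29  I7 writes R4

cycle = 11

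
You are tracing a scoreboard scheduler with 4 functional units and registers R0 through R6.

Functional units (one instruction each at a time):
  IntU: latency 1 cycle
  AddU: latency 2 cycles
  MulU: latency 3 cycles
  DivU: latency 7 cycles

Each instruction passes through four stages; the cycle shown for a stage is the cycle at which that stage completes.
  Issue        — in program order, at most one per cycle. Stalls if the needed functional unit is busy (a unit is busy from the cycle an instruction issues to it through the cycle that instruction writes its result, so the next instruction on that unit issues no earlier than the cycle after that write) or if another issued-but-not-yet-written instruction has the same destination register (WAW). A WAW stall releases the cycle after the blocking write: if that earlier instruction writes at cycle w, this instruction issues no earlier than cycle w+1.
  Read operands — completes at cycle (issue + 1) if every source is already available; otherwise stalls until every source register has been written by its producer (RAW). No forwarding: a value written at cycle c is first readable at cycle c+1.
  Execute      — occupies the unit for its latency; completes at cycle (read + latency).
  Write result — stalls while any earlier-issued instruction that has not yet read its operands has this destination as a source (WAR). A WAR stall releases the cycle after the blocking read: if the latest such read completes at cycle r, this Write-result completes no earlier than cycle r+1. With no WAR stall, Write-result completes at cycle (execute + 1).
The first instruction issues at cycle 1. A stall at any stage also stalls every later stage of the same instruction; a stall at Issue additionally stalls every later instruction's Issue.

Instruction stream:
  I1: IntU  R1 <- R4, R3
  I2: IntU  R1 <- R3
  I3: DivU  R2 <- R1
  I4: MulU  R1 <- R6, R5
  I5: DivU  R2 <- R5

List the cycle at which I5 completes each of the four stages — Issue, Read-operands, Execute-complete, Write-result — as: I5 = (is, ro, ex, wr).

I5 = (18, 19, 26, 27)

[1] issue I1 (IntU)
[2] I1 read-ops
[3] I1 finished on IntU
[4] I1→R1
[5] issue I2 (IntU)
[6] I2 read-ops · issue I3 (DivU)
[7] I2 finished on IntU
[8] I2→R1
[9] I3 read-ops · issue I4 (MulU)
[10] I4 read-ops
[13] I4 finished on MulU
[14] I4→R1
[16] I3 finished on DivU
[17] I3→R2
[18] issue I5 (DivU)
[19] I5 read-ops
[26] I5 finished on DivU
[27] I5→R2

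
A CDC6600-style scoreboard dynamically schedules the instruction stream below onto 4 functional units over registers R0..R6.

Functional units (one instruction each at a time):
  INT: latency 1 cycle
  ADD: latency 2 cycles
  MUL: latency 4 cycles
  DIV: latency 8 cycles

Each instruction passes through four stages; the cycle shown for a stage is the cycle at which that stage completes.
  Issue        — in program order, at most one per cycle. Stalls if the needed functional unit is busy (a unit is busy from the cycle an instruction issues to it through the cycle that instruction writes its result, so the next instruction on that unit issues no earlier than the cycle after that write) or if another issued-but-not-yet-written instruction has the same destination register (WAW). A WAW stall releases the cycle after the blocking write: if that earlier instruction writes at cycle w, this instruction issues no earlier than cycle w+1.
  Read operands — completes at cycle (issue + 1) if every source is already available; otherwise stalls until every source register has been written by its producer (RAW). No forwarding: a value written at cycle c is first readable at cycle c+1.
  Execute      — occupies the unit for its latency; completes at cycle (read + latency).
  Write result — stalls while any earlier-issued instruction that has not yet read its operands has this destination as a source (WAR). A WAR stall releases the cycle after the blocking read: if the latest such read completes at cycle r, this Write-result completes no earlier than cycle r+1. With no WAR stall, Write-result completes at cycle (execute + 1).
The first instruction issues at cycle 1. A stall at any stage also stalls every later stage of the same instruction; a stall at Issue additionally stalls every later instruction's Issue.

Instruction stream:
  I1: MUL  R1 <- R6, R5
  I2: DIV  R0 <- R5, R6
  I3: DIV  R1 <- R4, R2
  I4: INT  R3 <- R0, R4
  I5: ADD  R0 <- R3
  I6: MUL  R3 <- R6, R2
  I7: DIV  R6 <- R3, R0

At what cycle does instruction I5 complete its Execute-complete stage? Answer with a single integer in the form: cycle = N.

cycle = 20

[1] I1 issues→MUL
[2] I1 reads, I2 issues→DIV
[3] I2 reads
[6] I1 exec-done
[7] I1 writes R1
[11] I2 exec-done
[12] I2 writes R0
[13] I3 issues→DIV
[14] I3 reads, I4 issues→INT
[15] I4 reads, I5 issues→ADD
[16] I4 exec-done
[17] I4 writes R3
[18] I5 reads, I6 issues→MUL
[19] I6 reads
[20] I5 exec-done
[21] I5 writes R0
[22] I3 exec-done
[23] I3 writes R1, I6 exec-done
[24] I6 writes R3, I7 issues→DIV
[25] I7 reads
[33] I7 exec-done
[34] I7 writes R6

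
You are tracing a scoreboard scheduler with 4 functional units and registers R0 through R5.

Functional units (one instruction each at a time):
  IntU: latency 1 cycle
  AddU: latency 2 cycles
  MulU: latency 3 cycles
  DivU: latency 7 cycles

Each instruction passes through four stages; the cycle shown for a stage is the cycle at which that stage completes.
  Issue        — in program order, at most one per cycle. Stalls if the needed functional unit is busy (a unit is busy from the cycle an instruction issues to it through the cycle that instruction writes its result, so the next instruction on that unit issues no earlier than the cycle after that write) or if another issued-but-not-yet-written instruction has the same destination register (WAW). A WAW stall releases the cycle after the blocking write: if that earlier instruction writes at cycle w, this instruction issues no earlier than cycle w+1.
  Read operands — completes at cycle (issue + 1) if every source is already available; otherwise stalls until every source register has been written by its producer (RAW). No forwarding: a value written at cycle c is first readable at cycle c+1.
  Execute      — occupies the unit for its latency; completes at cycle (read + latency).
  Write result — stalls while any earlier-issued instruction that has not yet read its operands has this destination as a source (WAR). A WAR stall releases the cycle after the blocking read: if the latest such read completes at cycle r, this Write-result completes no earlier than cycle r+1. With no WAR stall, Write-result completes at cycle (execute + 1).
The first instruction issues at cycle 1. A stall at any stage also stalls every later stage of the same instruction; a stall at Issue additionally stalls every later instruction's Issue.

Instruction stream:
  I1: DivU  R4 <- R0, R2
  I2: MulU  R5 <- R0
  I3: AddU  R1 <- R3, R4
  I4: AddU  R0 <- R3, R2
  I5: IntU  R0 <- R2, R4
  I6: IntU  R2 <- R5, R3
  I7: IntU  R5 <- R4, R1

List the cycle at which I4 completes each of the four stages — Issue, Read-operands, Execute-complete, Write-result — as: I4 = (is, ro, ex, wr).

I4 = (15, 16, 18, 19)

  I1 | 1 | 2 | 9 | 10
  I2 | 2 | 3 | 6 | 7
  I3 | 3 | 11 | 13 | 14   RAW R4: wait I1 write@10
  I4 | 15 | 16 | 18 | 19   struct: AddU busy until I3 writes@14
  I5 | 20 | 21 | 22 | 23   WAW R0: wait I4 write@19
  I6 | 24 | 25 | 26 | 27   struct: IntU busy until I5 writes@23
  I7 | 28 | 29 | 30 | 31   struct: IntU busy until I6 writes@27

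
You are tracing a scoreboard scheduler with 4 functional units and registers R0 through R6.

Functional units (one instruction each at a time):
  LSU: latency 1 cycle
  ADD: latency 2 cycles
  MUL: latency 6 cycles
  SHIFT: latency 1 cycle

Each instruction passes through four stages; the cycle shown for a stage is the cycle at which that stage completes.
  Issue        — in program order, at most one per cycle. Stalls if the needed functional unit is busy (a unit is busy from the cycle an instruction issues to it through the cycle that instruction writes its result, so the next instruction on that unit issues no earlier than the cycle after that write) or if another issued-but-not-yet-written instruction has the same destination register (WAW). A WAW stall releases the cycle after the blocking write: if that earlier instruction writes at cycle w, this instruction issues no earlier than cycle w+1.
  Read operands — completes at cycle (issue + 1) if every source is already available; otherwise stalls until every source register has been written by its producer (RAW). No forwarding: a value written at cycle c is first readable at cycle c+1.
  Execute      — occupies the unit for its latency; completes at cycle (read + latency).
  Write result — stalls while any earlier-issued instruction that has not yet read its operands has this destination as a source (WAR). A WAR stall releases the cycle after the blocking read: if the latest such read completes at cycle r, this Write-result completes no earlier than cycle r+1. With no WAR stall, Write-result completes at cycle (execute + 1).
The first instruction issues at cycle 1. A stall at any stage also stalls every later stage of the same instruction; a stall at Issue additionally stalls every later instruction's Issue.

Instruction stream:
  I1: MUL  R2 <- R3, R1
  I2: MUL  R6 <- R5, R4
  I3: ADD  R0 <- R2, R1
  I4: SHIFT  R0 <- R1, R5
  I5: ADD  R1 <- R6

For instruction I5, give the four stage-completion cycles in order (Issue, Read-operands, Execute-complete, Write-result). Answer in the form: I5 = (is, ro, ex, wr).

c1: issue I1 (MUL)
c2: I1 read-ops
c8: I1 finished on MUL
c9: I1→R2
c10: issue I2 (MUL)
c11: I2 read-ops · issue I3 (ADD)
c12: I3 read-ops
c14: I3 finished on ADD
c15: I3→R0
c16: issue I4 (SHIFT)
c17: I2 finished on MUL · I4 read-ops · issue I5 (ADD)
c18: I2→R6 · I4 finished on SHIFT
c19: I4→R0 · I5 read-ops
c21: I5 finished on ADD
c22: I5→R1

I5 = (17, 19, 21, 22)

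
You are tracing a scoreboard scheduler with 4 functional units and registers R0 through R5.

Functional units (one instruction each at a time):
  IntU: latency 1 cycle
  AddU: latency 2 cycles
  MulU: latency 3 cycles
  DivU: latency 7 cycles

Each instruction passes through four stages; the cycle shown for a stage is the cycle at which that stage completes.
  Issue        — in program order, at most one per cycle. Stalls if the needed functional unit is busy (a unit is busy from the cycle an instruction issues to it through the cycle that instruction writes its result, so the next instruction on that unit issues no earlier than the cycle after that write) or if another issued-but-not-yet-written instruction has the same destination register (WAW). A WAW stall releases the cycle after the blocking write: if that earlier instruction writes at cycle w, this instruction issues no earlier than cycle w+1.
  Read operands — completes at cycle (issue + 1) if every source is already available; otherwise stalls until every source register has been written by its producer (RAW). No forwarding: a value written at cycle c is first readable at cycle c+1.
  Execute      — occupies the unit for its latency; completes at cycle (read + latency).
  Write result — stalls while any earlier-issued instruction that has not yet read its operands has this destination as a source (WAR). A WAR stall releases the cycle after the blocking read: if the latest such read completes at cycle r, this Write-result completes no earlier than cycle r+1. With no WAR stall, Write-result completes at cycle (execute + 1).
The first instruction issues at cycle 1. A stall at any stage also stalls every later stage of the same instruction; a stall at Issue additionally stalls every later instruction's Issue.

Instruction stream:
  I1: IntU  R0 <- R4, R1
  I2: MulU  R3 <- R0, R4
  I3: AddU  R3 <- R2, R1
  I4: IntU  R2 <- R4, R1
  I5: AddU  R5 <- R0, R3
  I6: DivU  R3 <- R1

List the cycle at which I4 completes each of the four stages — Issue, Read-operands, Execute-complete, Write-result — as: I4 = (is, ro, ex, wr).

I4 = (11, 12, 13, 14)

[I1] 1/2/3/4
[I2] 2/5/8/9  (RAW R0: wait I1 write@4)
[I3] 10/11/13/14  (WAW R3: wait I2 write@9)
[I4] 11/12/13/14
[I5] 15/16/18/19  (struct: AddU busy until I3 writes@14)
[I6] 16/17/24/25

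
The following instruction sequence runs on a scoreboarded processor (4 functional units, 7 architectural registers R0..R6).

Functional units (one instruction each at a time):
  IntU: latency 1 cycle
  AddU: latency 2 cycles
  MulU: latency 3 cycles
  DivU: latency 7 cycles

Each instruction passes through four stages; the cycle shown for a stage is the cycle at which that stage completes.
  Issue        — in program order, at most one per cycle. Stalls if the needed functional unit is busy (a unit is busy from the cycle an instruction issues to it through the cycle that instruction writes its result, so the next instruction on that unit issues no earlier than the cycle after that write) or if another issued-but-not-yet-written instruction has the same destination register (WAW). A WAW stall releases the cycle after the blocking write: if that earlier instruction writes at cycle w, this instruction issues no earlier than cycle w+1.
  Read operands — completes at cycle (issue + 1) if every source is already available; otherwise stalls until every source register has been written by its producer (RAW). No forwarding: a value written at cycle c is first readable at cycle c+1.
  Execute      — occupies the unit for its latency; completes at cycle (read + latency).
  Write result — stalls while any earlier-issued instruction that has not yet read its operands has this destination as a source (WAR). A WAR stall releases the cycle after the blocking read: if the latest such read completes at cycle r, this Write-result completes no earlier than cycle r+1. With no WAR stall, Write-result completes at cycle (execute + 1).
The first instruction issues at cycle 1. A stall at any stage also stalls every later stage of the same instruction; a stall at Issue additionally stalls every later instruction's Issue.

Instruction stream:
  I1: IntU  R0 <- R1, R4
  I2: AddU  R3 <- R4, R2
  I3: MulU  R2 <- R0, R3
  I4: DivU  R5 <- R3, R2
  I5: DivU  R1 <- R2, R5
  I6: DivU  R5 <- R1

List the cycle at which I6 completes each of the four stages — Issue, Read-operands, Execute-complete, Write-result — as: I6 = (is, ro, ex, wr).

I6 = (31, 32, 39, 40)

I1: IS=1 RO=2 EX=3 WR=4
I2: IS=2 RO=3 EX=5 WR=6
I3: IS=3 RO=7 EX=10 WR=11  [RAW R3: wait I2 write@6]
I4: IS=4 RO=12 EX=19 WR=20  [RAW R2: wait I3 write@11]
I5: IS=21 RO=22 EX=29 WR=30  [struct: DivU busy until I4 writes@20]
I6: IS=31 RO=32 EX=39 WR=40  [struct: DivU busy until I5 writes@30]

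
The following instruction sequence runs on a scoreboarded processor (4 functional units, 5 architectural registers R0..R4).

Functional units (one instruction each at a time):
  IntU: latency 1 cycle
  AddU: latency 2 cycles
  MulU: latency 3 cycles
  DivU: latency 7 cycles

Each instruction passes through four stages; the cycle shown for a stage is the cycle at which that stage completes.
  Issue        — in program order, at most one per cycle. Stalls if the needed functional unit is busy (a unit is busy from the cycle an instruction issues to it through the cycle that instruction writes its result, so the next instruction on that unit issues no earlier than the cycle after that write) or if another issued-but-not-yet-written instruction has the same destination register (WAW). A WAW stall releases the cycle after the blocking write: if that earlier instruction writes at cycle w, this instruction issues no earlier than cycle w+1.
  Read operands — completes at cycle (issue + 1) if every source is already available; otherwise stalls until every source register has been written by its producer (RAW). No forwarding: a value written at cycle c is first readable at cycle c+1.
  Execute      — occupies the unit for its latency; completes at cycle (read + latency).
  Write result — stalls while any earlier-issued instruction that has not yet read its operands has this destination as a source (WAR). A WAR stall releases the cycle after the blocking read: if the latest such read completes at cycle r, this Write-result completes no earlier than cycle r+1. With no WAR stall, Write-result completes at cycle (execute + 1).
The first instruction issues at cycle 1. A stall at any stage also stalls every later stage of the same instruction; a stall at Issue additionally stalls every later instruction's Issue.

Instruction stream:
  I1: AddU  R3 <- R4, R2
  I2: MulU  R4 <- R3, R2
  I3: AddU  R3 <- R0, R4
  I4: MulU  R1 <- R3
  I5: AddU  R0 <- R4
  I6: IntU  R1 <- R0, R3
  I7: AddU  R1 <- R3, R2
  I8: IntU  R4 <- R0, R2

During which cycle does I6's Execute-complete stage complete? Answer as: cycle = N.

cycle 1: I1 issues→AddU
cycle 2: I1 reads; I2 issues→MulU
cycle 4: I1 exec-done
cycle 5: I1 writes R3
cycle 6: I2 reads; I3 issues→AddU
cycle 9: I2 exec-done
cycle 10: I2 writes R4
cycle 11: I3 reads; I4 issues→MulU
cycle 13: I3 exec-done
cycle 14: I3 writes R3
cycle 15: I4 reads; I5 issues→AddU
cycle 16: I5 reads
cycle 18: I4 exec-done; I5 exec-done
cycle 19: I4 writes R1; I5 writes R0
cycle 20: I6 issues→IntU
cycle 21: I6 reads
cycle 22: I6 exec-done
cycle 23: I6 writes R1
cycle 24: I7 issues→AddU
cycle 25: I7 reads; I8 issues→IntU
cycle 26: I8 reads
cycle 27: I7 exec-done; I8 exec-done
cycle 28: I7 writes R1; I8 writes R4

cycle = 22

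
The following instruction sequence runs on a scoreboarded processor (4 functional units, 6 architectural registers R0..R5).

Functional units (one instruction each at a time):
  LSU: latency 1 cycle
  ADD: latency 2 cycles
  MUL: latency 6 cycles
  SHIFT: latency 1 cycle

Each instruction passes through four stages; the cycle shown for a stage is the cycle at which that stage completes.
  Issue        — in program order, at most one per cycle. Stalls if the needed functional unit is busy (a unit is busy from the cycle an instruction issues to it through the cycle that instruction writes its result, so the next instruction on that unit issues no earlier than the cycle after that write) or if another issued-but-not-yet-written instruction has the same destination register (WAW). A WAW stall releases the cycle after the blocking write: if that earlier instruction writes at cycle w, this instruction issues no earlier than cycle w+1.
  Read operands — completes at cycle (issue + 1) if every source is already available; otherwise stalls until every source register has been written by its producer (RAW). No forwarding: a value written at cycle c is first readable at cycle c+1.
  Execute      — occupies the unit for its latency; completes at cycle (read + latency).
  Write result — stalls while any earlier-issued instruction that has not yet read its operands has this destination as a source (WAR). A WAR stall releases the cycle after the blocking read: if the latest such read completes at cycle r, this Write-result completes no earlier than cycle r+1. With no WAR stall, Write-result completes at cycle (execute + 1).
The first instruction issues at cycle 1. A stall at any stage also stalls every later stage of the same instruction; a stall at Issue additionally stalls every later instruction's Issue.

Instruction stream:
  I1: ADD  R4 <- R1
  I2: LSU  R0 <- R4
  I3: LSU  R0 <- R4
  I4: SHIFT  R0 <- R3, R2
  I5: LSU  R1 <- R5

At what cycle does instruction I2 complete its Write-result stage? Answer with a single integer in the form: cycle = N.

cycle = 8

c1: I1→ADD
c2: I1 RO | I2→LSU
c4: I1 EX
c5: I1 WR R4
c6: I2 RO
c7: I2 EX
c8: I2 WR R0
c9: I3→LSU
c10: I3 RO
c11: I3 EX
c12: I3 WR R0
c13: I4→SHIFT
c14: I4 RO | I5→LSU
c15: I4 EX | I5 RO
c16: I4 WR R0 | I5 EX
c17: I5 WR R1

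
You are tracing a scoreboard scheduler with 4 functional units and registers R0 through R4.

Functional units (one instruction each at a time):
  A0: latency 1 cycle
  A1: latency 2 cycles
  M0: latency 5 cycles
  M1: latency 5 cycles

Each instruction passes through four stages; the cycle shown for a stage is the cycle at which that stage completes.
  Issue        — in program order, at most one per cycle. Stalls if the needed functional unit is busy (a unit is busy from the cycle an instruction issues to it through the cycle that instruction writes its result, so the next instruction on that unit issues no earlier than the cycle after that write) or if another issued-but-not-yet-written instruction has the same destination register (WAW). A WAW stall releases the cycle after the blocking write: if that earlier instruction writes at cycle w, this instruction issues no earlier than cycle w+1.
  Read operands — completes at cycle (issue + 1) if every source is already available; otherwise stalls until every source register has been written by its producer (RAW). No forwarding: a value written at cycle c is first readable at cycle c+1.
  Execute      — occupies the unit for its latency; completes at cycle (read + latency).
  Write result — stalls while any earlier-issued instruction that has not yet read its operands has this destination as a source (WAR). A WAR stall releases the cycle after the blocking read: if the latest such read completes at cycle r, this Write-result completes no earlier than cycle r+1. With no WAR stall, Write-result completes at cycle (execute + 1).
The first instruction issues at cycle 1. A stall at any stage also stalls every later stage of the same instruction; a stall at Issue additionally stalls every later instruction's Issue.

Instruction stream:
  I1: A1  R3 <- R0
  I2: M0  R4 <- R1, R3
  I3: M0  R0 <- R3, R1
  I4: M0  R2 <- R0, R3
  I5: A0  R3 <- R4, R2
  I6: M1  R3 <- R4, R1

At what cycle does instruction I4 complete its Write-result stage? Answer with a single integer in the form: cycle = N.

t=1  issue I1 (A1)
t=2  I1 read-ops; issue I2 (M0)
t=4  I1 finished on A1
t=5  I1→R3
t=6  I2 read-ops
t=11  I2 finished on M0
t=12  I2→R4
t=13  issue I3 (M0)
t=14  I3 read-ops
t=19  I3 finished on M0
t=20  I3→R0
t=21  issue I4 (M0)
t=22  I4 read-ops; issue I5 (A0)
t=27  I4 finished on M0
t=28  I4→R2
t=29  I5 read-ops
t=30  I5 finished on A0
t=31  I5→R3
t=32  issue I6 (M1)
t=33  I6 read-ops
t=38  I6 finished on M1
t=39  I6→R3

cycle = 28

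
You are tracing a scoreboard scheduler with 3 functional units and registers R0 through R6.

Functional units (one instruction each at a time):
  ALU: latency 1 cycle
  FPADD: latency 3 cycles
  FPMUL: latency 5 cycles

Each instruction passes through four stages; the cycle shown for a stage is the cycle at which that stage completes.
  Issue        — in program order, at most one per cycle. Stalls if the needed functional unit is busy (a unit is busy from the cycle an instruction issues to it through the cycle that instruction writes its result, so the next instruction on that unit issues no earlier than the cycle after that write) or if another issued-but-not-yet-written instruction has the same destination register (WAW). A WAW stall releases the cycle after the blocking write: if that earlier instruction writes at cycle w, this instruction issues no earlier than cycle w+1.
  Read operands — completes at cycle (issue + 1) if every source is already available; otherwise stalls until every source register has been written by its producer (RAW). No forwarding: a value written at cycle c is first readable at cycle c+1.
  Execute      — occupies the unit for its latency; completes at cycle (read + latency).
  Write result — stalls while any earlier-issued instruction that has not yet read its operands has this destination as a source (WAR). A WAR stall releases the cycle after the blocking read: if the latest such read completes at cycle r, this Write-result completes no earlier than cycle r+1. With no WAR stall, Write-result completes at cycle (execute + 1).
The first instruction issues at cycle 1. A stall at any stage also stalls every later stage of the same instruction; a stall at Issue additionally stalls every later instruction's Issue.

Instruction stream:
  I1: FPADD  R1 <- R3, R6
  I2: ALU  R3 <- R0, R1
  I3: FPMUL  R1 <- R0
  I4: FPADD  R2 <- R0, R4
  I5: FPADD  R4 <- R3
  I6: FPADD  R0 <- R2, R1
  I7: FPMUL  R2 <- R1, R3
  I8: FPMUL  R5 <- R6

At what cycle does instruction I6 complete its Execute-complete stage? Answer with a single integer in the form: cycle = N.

c1: I1→FPADD
c2: I1 RO; I2→ALU
c5: I1 EX
c6: I1 WR R1
c7: I2 RO; I3→FPMUL
c8: I2 EX; I3 RO; I4→FPADD
c9: I2 WR R3; I4 RO
c12: I4 EX
c13: I3 EX; I4 WR R2
c14: I3 WR R1; I5→FPADD
c15: I5 RO
c18: I5 EX
c19: I5 WR R4
c20: I6→FPADD
c21: I6 RO; I7→FPMUL
c22: I7 RO
c24: I6 EX
c25: I6 WR R0
c27: I7 EX
c28: I7 WR R2
c29: I8→FPMUL
c30: I8 RO
c35: I8 EX
c36: I8 WR R5

cycle = 24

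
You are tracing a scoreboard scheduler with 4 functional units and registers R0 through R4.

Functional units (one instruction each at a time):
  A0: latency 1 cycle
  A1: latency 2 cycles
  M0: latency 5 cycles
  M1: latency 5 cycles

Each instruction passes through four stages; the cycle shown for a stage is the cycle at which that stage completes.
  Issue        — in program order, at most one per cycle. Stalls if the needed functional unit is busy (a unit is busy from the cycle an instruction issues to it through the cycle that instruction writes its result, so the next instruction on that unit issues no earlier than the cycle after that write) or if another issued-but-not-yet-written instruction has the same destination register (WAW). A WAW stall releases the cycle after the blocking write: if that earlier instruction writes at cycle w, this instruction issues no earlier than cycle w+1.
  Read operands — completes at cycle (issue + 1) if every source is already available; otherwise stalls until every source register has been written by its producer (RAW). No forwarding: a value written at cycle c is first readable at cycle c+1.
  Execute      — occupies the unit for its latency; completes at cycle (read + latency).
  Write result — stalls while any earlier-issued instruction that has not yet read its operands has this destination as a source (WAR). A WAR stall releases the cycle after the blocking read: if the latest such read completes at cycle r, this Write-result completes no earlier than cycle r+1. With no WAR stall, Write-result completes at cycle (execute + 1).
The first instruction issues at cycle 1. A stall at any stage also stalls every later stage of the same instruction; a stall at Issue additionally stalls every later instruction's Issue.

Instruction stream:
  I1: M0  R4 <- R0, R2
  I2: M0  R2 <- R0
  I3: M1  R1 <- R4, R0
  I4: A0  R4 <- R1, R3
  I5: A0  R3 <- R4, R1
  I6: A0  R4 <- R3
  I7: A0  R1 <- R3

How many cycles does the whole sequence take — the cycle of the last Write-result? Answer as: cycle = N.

1) issue 1, read 2, done 7, write 8
2) issue 9, read 10, done 15, write 16  <struct: M0 busy until I1 writes@8>
3) issue 10, read 11, done 16, write 17
4) issue 11, read 18, done 19, write 20  <RAW R1: wait I3 write@17>
5) issue 21, read 22, done 23, write 24  <struct: A0 busy until I4 writes@20>
6) issue 25, read 26, done 27, write 28  <struct: A0 busy until I5 writes@24>
7) issue 29, read 30, done 31, write 32  <struct: A0 busy until I6 writes@28>

cycle = 32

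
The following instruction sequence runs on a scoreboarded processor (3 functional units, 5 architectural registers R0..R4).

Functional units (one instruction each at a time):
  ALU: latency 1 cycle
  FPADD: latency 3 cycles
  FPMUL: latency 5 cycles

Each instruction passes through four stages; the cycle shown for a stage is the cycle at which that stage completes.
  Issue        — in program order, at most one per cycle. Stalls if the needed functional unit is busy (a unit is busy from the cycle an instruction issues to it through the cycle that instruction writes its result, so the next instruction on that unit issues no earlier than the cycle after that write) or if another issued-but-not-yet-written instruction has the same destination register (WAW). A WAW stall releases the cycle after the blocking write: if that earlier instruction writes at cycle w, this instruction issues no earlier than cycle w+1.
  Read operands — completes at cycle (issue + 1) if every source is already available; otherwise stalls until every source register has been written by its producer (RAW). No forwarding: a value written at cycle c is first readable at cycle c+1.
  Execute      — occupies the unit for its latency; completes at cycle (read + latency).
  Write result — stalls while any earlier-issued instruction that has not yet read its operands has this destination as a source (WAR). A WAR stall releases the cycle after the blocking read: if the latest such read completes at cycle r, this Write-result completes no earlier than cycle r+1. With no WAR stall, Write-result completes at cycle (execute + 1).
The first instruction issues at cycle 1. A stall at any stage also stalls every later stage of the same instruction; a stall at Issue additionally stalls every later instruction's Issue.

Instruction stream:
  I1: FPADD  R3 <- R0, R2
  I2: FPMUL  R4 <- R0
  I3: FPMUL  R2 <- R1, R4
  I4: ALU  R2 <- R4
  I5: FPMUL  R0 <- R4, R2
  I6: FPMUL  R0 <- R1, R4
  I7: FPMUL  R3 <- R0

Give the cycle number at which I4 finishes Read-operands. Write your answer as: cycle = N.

cycle = 19

c1: I1 dispatched to FPADD
c2: I1 operands ready · I2 dispatched to FPMUL
c3: I2 operands ready
c5: I1 complete
c6: R3←I1
c8: I2 complete
c9: R4←I2
c10: I3 dispatched to FPMUL
c11: I3 operands ready
c16: I3 complete
c17: R2←I3
c18: I4 dispatched to ALU
c19: I4 operands ready · I5 dispatched to FPMUL
c20: I4 complete
c21: R2←I4
c22: I5 operands ready
c27: I5 complete
c28: R0←I5
c29: I6 dispatched to FPMUL
c30: I6 operands ready
c35: I6 complete
c36: R0←I6
c37: I7 dispatched to FPMUL
c38: I7 operands ready
c43: I7 complete
c44: R3←I7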